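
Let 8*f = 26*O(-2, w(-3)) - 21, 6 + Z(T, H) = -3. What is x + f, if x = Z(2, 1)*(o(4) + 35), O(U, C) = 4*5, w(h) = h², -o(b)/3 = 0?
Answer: -2021/8 ≈ -252.63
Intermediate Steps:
o(b) = 0 (o(b) = -3*0 = 0)
O(U, C) = 20
Z(T, H) = -9 (Z(T, H) = -6 - 3 = -9)
x = -315 (x = -9*(0 + 35) = -9*35 = -315)
f = 499/8 (f = (26*20 - 21)/8 = (520 - 21)/8 = (⅛)*499 = 499/8 ≈ 62.375)
x + f = -315 + 499/8 = -2021/8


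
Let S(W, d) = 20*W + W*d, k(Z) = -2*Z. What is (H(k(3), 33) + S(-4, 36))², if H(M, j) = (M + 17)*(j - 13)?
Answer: 16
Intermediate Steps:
H(M, j) = (-13 + j)*(17 + M) (H(M, j) = (17 + M)*(-13 + j) = (-13 + j)*(17 + M))
(H(k(3), 33) + S(-4, 36))² = ((-221 - (-26)*3 + 17*33 - 2*3*33) - 4*(20 + 36))² = ((-221 - 13*(-6) + 561 - 6*33) - 4*56)² = ((-221 + 78 + 561 - 198) - 224)² = (220 - 224)² = (-4)² = 16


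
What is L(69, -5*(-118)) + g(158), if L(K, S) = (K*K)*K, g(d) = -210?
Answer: 328299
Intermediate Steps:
L(K, S) = K³ (L(K, S) = K²*K = K³)
L(69, -5*(-118)) + g(158) = 69³ - 210 = 328509 - 210 = 328299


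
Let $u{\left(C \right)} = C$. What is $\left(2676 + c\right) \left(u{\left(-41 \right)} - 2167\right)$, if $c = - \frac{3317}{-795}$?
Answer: $- \frac{1568222432}{265} \approx -5.9178 \cdot 10^{6}$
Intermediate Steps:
$c = \frac{3317}{795}$ ($c = \left(-3317\right) \left(- \frac{1}{795}\right) = \frac{3317}{795} \approx 4.1723$)
$\left(2676 + c\right) \left(u{\left(-41 \right)} - 2167\right) = \left(2676 + \frac{3317}{795}\right) \left(-41 - 2167\right) = \frac{2130737}{795} \left(-2208\right) = - \frac{1568222432}{265}$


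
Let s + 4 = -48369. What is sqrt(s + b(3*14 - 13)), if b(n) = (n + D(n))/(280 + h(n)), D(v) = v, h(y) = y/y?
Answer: I*sqrt(3819564155)/281 ≈ 219.94*I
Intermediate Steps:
h(y) = 1
b(n) = 2*n/281 (b(n) = (n + n)/(280 + 1) = (2*n)/281 = (2*n)*(1/281) = 2*n/281)
s = -48373 (s = -4 - 48369 = -48373)
sqrt(s + b(3*14 - 13)) = sqrt(-48373 + 2*(3*14 - 13)/281) = sqrt(-48373 + 2*(42 - 13)/281) = sqrt(-48373 + (2/281)*29) = sqrt(-48373 + 58/281) = sqrt(-13592755/281) = I*sqrt(3819564155)/281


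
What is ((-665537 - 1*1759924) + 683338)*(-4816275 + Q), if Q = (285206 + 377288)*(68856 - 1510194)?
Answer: 1663522927995243381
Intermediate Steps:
Q = -954877776972 (Q = 662494*(-1441338) = -954877776972)
((-665537 - 1*1759924) + 683338)*(-4816275 + Q) = ((-665537 - 1*1759924) + 683338)*(-4816275 - 954877776972) = ((-665537 - 1759924) + 683338)*(-954882593247) = (-2425461 + 683338)*(-954882593247) = -1742123*(-954882593247) = 1663522927995243381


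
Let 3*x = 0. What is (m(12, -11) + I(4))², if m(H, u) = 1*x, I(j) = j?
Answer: 16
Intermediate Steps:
x = 0 (x = (⅓)*0 = 0)
m(H, u) = 0 (m(H, u) = 1*0 = 0)
(m(12, -11) + I(4))² = (0 + 4)² = 4² = 16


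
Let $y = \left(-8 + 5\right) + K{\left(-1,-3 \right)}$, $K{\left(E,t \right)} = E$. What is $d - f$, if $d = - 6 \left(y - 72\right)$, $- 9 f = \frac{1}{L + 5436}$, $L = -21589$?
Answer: $\frac{66291911}{145377} \approx 456.0$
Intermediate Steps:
$f = \frac{1}{145377}$ ($f = - \frac{1}{9 \left(-21589 + 5436\right)} = - \frac{1}{9 \left(-16153\right)} = \left(- \frac{1}{9}\right) \left(- \frac{1}{16153}\right) = \frac{1}{145377} \approx 6.8787 \cdot 10^{-6}$)
$y = -4$ ($y = \left(-8 + 5\right) - 1 = -3 - 1 = -4$)
$d = 456$ ($d = - 6 \left(-4 - 72\right) = \left(-6\right) \left(-76\right) = 456$)
$d - f = 456 - \frac{1}{145377} = \frac{66291911}{145377}$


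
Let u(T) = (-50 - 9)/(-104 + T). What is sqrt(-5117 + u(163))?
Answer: I*sqrt(5118) ≈ 71.54*I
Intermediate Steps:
u(T) = -59/(-104 + T)
sqrt(-5117 + u(163)) = sqrt(-5117 - 59/(-104 + 163)) = sqrt(-5117 - 59/59) = sqrt(-5117 - 59*1/59) = sqrt(-5117 - 1) = sqrt(-5118) = I*sqrt(5118)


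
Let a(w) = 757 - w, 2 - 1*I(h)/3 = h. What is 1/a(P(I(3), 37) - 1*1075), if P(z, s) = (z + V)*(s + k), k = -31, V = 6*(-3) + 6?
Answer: 1/1922 ≈ 0.00052029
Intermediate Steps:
V = -12 (V = -18 + 6 = -12)
I(h) = 6 - 3*h
P(z, s) = (-31 + s)*(-12 + z) (P(z, s) = (z - 12)*(s - 31) = (-12 + z)*(-31 + s) = (-31 + s)*(-12 + z))
1/a(P(I(3), 37) - 1*1075) = 1/(757 - ((372 - 31*(6 - 3*3) - 12*37 + 37*(6 - 3*3)) - 1*1075)) = 1/(757 - ((372 - 31*(6 - 9) - 444 + 37*(6 - 9)) - 1075)) = 1/(757 - ((372 - 31*(-3) - 444 + 37*(-3)) - 1075)) = 1/(757 - ((372 + 93 - 444 - 111) - 1075)) = 1/(757 - (-90 - 1075)) = 1/(757 - 1*(-1165)) = 1/(757 + 1165) = 1/1922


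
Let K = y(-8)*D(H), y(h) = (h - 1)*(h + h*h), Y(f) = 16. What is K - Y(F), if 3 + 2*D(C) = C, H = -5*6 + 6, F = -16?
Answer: 6788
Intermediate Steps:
y(h) = (-1 + h)*(h + h**2)
H = -24 (H = -30 + 6 = -24)
D(C) = -3/2 + C/2
K = 6804 (K = ((-8)**3 - 1*(-8))*(-3/2 + (1/2)*(-24)) = (-512 + 8)*(-3/2 - 12) = -504*(-27/2) = 6804)
K - Y(F) = 6804 - 1*16 = 6804 - 16 = 6788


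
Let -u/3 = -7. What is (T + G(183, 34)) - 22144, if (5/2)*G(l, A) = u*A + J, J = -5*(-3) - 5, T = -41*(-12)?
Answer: -106812/5 ≈ -21362.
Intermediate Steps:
u = 21 (u = -3*(-7) = 21)
T = 492
J = 10 (J = 15 - 5 = 10)
G(l, A) = 4 + 42*A/5 (G(l, A) = 2*(21*A + 10)/5 = 2*(10 + 21*A)/5 = 4 + 42*A/5)
(T + G(183, 34)) - 22144 = (492 + (4 + (42/5)*34)) - 22144 = (492 + (4 + 1428/5)) - 22144 = (492 + 1448/5) - 22144 = 3908/5 - 22144 = -106812/5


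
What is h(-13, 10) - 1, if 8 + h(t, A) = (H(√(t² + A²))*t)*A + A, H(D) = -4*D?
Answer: 1 + 520*√269 ≈ 8529.6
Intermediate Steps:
h(t, A) = -8 + A - 4*A*t*√(A² + t²) (h(t, A) = -8 + (((-4*√(t² + A²))*t)*A + A) = -8 + (((-4*√(A² + t²))*t)*A + A) = -8 + ((-4*t*√(A² + t²))*A + A) = -8 + (-4*A*t*√(A² + t²) + A) = -8 + (A - 4*A*t*√(A² + t²)) = -8 + A - 4*A*t*√(A² + t²))
h(-13, 10) - 1 = (-8 + 10 - 4*10*(-13)*√(10² + (-13)²)) - 1 = (-8 + 10 - 4*10*(-13)*√(100 + 169)) - 1 = (-8 + 10 - 4*10*(-13)*√269) - 1 = (-8 + 10 + 520*√269) - 1 = (2 + 520*√269) - 1 = 1 + 520*√269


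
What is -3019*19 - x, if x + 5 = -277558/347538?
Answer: -9966555985/173769 ≈ -57355.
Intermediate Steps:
x = -1007624/173769 (x = -5 - 277558/347538 = -5 - 277558*1/347538 = -5 - 138779/173769 = -1007624/173769 ≈ -5.7986)
-3019*19 - x = -3019*19 - 1*(-1007624/173769) = -57361 + 1007624/173769 = -9966555985/173769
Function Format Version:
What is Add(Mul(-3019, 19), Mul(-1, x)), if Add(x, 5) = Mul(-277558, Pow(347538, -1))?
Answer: Rational(-9966555985, 173769) ≈ -57355.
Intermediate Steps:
x = Rational(-1007624, 173769) (x = Add(-5, Mul(-277558, Pow(347538, -1))) = Add(-5, Mul(-277558, Rational(1, 347538))) = Add(-5, Rational(-138779, 173769)) = Rational(-1007624, 173769) ≈ -5.7986)
Add(Mul(-3019, 19), Mul(-1, x)) = Add(Mul(-3019, 19), Mul(-1, Rational(-1007624, 173769))) = Add(-57361, Rational(1007624, 173769)) = Rational(-9966555985, 173769)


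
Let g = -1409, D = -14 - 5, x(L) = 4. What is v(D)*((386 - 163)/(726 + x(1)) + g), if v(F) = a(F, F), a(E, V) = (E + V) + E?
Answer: 58615779/730 ≈ 80296.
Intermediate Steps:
D = -19
a(E, V) = V + 2*E
v(F) = 3*F (v(F) = F + 2*F = 3*F)
v(D)*((386 - 163)/(726 + x(1)) + g) = (3*(-19))*((386 - 163)/(726 + 4) - 1409) = -57*(223/730 - 1409) = -57*(-1028347/730) = 58615779/730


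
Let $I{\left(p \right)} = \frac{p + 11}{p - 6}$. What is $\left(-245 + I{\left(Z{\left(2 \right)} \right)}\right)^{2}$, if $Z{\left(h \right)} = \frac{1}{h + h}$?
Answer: $\frac{32262400}{529} \approx 60988.0$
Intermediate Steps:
$Z{\left(h \right)} = \frac{1}{2 h}$
$I{\left(p \right)} = \frac{11 + p}{-6 + p}$
$\left(-245 + I{\left(Z{\left(2 \right)} \right)}\right)^{2} = \left(-245 + \frac{11 + \frac{1}{2 \cdot 2}}{-6 + \frac{1}{2 \cdot 2}}\right)^{2} = \left(-245 + \frac{11 + \frac{1}{2} \cdot \frac{1}{2}}{-6 + \frac{1}{2} \cdot \frac{1}{2}}\right)^{2} = \left(-245 + \frac{11 + \frac{1}{4}}{-6 + \frac{1}{4}}\right)^{2} = \left(-245 + \frac{1}{- \frac{23}{4}} \cdot \frac{45}{4}\right)^{2} = \left(-245 - \frac{45}{23}\right)^{2} = \left(- \frac{5680}{23}\right)^{2} = \frac{32262400}{529}$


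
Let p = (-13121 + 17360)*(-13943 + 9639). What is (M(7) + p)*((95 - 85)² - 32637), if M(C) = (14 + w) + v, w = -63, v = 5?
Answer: 593627803900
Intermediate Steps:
p = -18244656 (p = 4239*(-4304) = -18244656)
M(C) = -44 (M(C) = (14 - 63) + 5 = -49 + 5 = -44)
(M(7) + p)*((95 - 85)² - 32637) = (-44 - 18244656)*((95 - 85)² - 32637) = -18244700*(10² - 32637) = -18244700*(100 - 32637) = -18244700*(-32537) = 593627803900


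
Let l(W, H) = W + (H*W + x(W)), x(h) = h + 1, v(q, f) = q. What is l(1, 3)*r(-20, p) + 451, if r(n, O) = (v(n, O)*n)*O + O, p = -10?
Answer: -23609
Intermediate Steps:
x(h) = 1 + h
r(n, O) = O + O*n² (r(n, O) = (n*n)*O + O = n²*O + O = O*n² + O = O + O*n²)
l(W, H) = 1 + 2*W + H*W (l(W, H) = W + (H*W + (1 + W)) = W + (1 + W + H*W) = 1 + 2*W + H*W)
l(1, 3)*r(-20, p) + 451 = (1 + 2*1 + 3*1)*(-10*(1 + (-20)²)) + 451 = (1 + 2 + 3)*(-10*(1 + 400)) + 451 = 6*(-10*401) + 451 = 6*(-4010) + 451 = -24060 + 451 = -23609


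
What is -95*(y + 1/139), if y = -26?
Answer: 343235/139 ≈ 2469.3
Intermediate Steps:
-95*(y + 1/139) = -95*(-26 + 1/139) = -95*(-3613/139) = 343235/139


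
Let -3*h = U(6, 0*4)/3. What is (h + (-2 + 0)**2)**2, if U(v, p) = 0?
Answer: 16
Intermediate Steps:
h = 0 (h = -0/3 = -1/3*0 = 0)
(h + (-2 + 0)**2)**2 = (0 + (-2 + 0)**2)**2 = (0 + (-2)**2)**2 = (0 + 4)**2 = 4**2 = 16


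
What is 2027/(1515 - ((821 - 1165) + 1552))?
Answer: 2027/307 ≈ 6.6026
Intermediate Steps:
2027/(1515 - ((821 - 1165) + 1552)) = 2027/(1515 - (-344 + 1552)) = 2027/(1515 - 1*1208) = 2027/(1515 - 1208) = 2027/307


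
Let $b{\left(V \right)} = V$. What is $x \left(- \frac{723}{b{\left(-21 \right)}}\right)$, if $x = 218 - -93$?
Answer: $\frac{74951}{7} \approx 10707.0$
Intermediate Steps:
$x = 311$ ($x = 218 + 93 = 311$)
$x \left(- \frac{723}{b{\left(-21 \right)}}\right) = 311 \left(- \frac{723}{-21}\right) = 311 \left(\left(-723\right) \left(- \frac{1}{21}\right)\right) = 311 \cdot \frac{241}{7} = \frac{74951}{7}$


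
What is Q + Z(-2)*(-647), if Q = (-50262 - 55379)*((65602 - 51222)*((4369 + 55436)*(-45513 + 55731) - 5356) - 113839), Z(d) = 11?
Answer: -928305600557257038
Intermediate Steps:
Q = -928305600557249921 (Q = -105641*(14380*(59805*10218 - 5356) - 113839) = -105641*(14380*(611087490 - 5356) - 113839) = -105641*(14380*611082134 - 113839) = -105641*(8787361086920 - 113839) = -105641*8787360973081 = -928305600557249921)
Q + Z(-2)*(-647) = -928305600557249921 + 11*(-647) = -928305600557249921 - 7117 = -928305600557257038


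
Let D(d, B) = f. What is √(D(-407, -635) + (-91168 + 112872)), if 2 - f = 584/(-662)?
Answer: √2378227718/331 ≈ 147.33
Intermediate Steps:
f = 954/331 (f = 2 - 584/(-662) = 2 - 584*(-1)/662 = 2 - 1*(-292/331) = 2 + 292/331 = 954/331 ≈ 2.8822)
D(d, B) = 954/331
√(D(-407, -635) + (-91168 + 112872)) = √(954/331 + (-91168 + 112872)) = √(954/331 + 21704) = √(7184978/331) = √2378227718/331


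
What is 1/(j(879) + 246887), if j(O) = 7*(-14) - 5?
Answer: 1/246784 ≈ 4.0521e-6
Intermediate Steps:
j(O) = -103 (j(O) = -98 - 5 = -103)
1/(j(879) + 246887) = 1/(-103 + 246887) = 1/246784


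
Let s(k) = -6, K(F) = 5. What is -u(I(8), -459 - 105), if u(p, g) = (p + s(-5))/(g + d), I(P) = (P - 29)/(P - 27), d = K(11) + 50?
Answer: -93/9671 ≈ -0.0096164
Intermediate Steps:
d = 55 (d = 5 + 50 = 55)
I(P) = (-29 + P)/(-27 + P)
u(p, g) = (-6 + p)/(55 + g) (u(p, g) = (p - 6)/(g + 55) = (-6 + p)/(55 + g))
-u(I(8), -459 - 105) = -(-6 + (-29 + 8)/(-27 + 8))/(55 + (-459 - 105)) = -(-6 - 21/(-19))/(55 - 564) = -(-6 - 1/19*(-21))/(-509) = -(-1)*(-6 + 21/19)/509 = -(-1)*(-93)/(509*19) = -1*93/9671 = -93/9671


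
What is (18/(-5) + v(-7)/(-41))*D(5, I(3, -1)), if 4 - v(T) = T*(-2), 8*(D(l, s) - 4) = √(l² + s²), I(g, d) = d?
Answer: -2752/205 - 86*√26/205 ≈ -15.563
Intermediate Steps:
D(l, s) = 4 + √(l² + s²)/8
v(T) = 4 + 2*T (v(T) = 4 - T*(-2) = 4 - (-2)*T = 4 + 2*T)
(18/(-5) + v(-7)/(-41))*D(5, I(3, -1)) = (18/(-5) + (4 + 2*(-7))/(-41))*(4 + √(5² + (-1)²)/8) = (18*(-⅕) + (4 - 14)*(-1/41))*(4 + √(25 + 1)/8) = (-18/5 - 10*(-1/41))*(4 + √26/8) = (-18/5 + 10/41)*(4 + √26/8) = -688*(4 + √26/8)/205 = -2752/205 - 86*√26/205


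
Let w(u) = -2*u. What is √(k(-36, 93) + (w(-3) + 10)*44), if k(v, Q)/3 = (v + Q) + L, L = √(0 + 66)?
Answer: √(875 + 3*√66) ≈ 29.990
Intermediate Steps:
L = √66 ≈ 8.1240
k(v, Q) = 3*Q + 3*v + 3*√66 (k(v, Q) = 3*((v + Q) + √66) = 3*((Q + v) + √66) = 3*(Q + v + √66) = 3*Q + 3*v + 3*√66)
√(k(-36, 93) + (w(-3) + 10)*44) = √((3*93 + 3*(-36) + 3*√66) + (-2*(-3) + 10)*44) = √((279 - 108 + 3*√66) + (6 + 10)*44) = √((171 + 3*√66) + 16*44) = √((171 + 3*√66) + 704) = √(875 + 3*√66)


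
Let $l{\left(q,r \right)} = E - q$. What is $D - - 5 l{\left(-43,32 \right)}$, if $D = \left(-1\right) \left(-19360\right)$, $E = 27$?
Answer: $19710$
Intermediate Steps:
$l{\left(q,r \right)} = 27 - q$
$D = 19360$
$D - - 5 l{\left(-43,32 \right)} = 19360 - - 5 \left(27 - -43\right) = 19360 - - 5 \left(27 + 43\right) = 19360 - \left(-5\right) 70 = 19360 - -350 = 19360 + 350 = 19710$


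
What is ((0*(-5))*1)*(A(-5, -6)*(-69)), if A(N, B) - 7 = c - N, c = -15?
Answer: 0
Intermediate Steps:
A(N, B) = -8 - N (A(N, B) = 7 + (-15 - N) = -8 - N)
((0*(-5))*1)*(A(-5, -6)*(-69)) = ((0*(-5))*1)*((-8 - 1*(-5))*(-69)) = (0*1)*((-8 + 5)*(-69)) = 0*(-3*(-69)) = 0*207 = 0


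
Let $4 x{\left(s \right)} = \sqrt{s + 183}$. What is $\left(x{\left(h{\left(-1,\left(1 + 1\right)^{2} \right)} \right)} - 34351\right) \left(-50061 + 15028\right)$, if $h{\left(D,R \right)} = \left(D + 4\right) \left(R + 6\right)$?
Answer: $1203418583 - \frac{35033 \sqrt{213}}{4} \approx 1.2033 \cdot 10^{9}$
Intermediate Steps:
$h{\left(D,R \right)} = \left(4 + D\right) \left(6 + R\right)$
$x{\left(s \right)} = \frac{\sqrt{183 + s}}{4}$ ($x{\left(s \right)} = \frac{\sqrt{s + 183}}{4} = \frac{\sqrt{183 + s}}{4}$)
$\left(x{\left(h{\left(-1,\left(1 + 1\right)^{2} \right)} \right)} - 34351\right) \left(-50061 + 15028\right) = \left(\frac{\sqrt{183 + \left(24 + 4 \left(1 + 1\right)^{2} + 6 \left(-1\right) - \left(1 + 1\right)^{2}\right)}}{4} - 34351\right) \left(-50061 + 15028\right) = \left(\frac{\sqrt{183 + \left(24 + 4 \cdot 2^{2} - 6 - 2^{2}\right)}}{4} - 34351\right) \left(-35033\right) = \left(\frac{\sqrt{183 + \left(24 + 4 \cdot 4 - 6 - 4\right)}}{4} - 34351\right) \left(-35033\right) = \left(\frac{\sqrt{183 + \left(24 + 16 - 6 - 4\right)}}{4} - 34351\right) \left(-35033\right) = \left(\frac{\sqrt{183 + 30}}{4} - 34351\right) \left(-35033\right) = \left(\frac{\sqrt{213}}{4} - 34351\right) \left(-35033\right) = \left(-34351 + \frac{\sqrt{213}}{4}\right) \left(-35033\right) = 1203418583 - \frac{35033 \sqrt{213}}{4}$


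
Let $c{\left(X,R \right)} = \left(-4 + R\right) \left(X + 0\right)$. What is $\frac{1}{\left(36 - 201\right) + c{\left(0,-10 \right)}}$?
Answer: $- \frac{1}{165} \approx -0.0060606$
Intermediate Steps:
$c{\left(X,R \right)} = X \left(-4 + R\right)$ ($c{\left(X,R \right)} = \left(-4 + R\right) X = X \left(-4 + R\right)$)
$\frac{1}{\left(36 - 201\right) + c{\left(0,-10 \right)}} = \frac{1}{\left(36 - 201\right) + 0 \left(-4 - 10\right)} = \frac{1}{-165 + 0 \left(-14\right)} = \frac{1}{-165 + 0} = \frac{1}{-165} = - \frac{1}{165}$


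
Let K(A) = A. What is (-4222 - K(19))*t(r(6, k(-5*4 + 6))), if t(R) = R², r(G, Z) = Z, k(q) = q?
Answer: -831236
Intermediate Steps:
(-4222 - K(19))*t(r(6, k(-5*4 + 6))) = (-4222 - 1*19)*(-5*4 + 6)² = (-4222 - 19)*(-20 + 6)² = -4241*(-14)² = -4241*196 = -831236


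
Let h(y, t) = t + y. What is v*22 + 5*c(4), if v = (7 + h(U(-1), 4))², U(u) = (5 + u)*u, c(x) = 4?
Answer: 1098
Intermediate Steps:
U(u) = u*(5 + u)
v = 49 (v = (7 + (4 - (5 - 1)))² = (7 + (4 - 1*4))² = (7 + (4 - 4))² = (7 + 0)² = 7² = 49)
v*22 + 5*c(4) = 49*22 + 5*4 = 1078 + 20 = 1098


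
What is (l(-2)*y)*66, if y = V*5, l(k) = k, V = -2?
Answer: 1320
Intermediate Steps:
y = -10 (y = -2*5 = -10)
(l(-2)*y)*66 = -2*(-10)*66 = 20*66 = 1320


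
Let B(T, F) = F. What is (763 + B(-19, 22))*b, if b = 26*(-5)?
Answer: -102050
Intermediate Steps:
b = -130
(763 + B(-19, 22))*b = (763 + 22)*(-130) = 785*(-130) = -102050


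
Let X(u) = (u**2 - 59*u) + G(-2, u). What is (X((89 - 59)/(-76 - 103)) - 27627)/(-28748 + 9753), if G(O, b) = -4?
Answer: 885007141/608618795 ≈ 1.4541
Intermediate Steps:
X(u) = -4 + u**2 - 59*u (X(u) = (u**2 - 59*u) - 4 = -4 + u**2 - 59*u)
(X((89 - 59)/(-76 - 103)) - 27627)/(-28748 + 9753) = ((-4 + ((89 - 59)/(-76 - 103))**2 - 59*(89 - 59)/(-76 - 103)) - 27627)/(-28748 + 9753) = ((-4 + (30/(-179))**2 - 1770/(-179)) - 27627)/(-18995) = ((-4 + (30*(-1/179))**2 - 1770*(-1)/179) - 27627)*(-1/18995) = ((-4 + (-30/179)**2 - 59*(-30/179)) - 27627)*(-1/18995) = ((-4 + 900/32041 + 1770/179) - 27627)*(-1/18995) = (189566/32041 - 27627)*(-1/18995) = -885007141/32041*(-1/18995) = 885007141/608618795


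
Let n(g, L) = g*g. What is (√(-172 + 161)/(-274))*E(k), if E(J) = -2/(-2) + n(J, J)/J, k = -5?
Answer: 2*I*√11/137 ≈ 0.048418*I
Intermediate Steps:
n(g, L) = g²
E(J) = 1 + J (E(J) = -2/(-2) + J²/J = -2*(-½) + J = 1 + J)
(√(-172 + 161)/(-274))*E(k) = (√(-172 + 161)/(-274))*(1 - 5) = (√(-11)*(-1/274))*(-4) = ((I*√11)*(-1/274))*(-4) = -I*√11/274*(-4) = 2*I*√11/137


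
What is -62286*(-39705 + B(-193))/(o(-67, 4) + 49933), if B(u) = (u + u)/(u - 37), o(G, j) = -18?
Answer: 284390526252/5740225 ≈ 49543.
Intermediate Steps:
B(u) = 2*u/(-37 + u) (B(u) = (2*u)/(-37 + u) = 2*u/(-37 + u))
-62286*(-39705 + B(-193))/(o(-67, 4) + 49933) = -62286*(-39705 + 2*(-193)/(-37 - 193))/(-18 + 49933) = -62286/(49915/(-39705 + 2*(-193)/(-230))) = -62286/(49915/(-39705 + 2*(-193)*(-1/230))) = -62286/(49915/(-39705 + 193/115)) = -62286/(49915/(-4565882/115)) = -62286/(49915*(-115/4565882)) = -62286/(-5740225/4565882) = -62286*(-4565882/5740225) = 284390526252/5740225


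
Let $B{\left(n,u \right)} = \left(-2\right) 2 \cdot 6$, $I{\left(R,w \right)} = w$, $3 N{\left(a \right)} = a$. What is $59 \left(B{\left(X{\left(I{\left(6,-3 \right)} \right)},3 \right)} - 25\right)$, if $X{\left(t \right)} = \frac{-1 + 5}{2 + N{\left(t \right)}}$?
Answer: $-2891$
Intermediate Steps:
$N{\left(a \right)} = \frac{a}{3}$
$X{\left(t \right)} = \frac{4}{2 + \frac{t}{3}}$ ($X{\left(t \right)} = \frac{-1 + 5}{2 + \frac{t}{3}} = \frac{4}{2 + \frac{t}{3}}$)
$B{\left(n,u \right)} = -24$ ($B{\left(n,u \right)} = \left(-4\right) 6 = -24$)
$59 \left(B{\left(X{\left(I{\left(6,-3 \right)} \right)},3 \right)} - 25\right) = 59 \left(-24 - 25\right) = 59 \left(-49\right) = -2891$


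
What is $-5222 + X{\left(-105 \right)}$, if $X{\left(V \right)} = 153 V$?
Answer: $-21287$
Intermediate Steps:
$-5222 + X{\left(-105 \right)} = -5222 + 153 \left(-105\right) = -5222 - 16065 = -21287$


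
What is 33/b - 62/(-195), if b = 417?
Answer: 10763/27105 ≈ 0.39709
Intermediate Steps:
33/b - 62/(-195) = 33/417 - 62/(-195) = 33*(1/417) - 62*(-1/195) = 11/139 + 62/195 = 10763/27105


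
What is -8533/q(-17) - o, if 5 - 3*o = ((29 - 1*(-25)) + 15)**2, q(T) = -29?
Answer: 163523/87 ≈ 1879.6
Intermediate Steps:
o = -4756/3 (o = 5/3 - ((29 - 1*(-25)) + 15)**2/3 = 5/3 - ((29 + 25) + 15)**2/3 = 5/3 - (54 + 15)**2/3 = 5/3 - 1/3*69**2 = 5/3 - 1/3*4761 = 5/3 - 1587 = -4756/3 ≈ -1585.3)
-8533/q(-17) - o = -8533/(-29) - 1*(-4756/3) = -8533*(-1/29) + 4756/3 = 8533/29 + 4756/3 = 163523/87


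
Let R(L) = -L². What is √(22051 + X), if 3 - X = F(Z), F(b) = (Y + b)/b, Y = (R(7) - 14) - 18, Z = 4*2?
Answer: 41*√210/4 ≈ 148.54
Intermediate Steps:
Z = 8
Y = -81 (Y = (-1*7² - 14) - 18 = (-1*49 - 14) - 18 = (-49 - 14) - 18 = -63 - 18 = -81)
F(b) = (-81 + b)/b
X = 97/8 (X = 3 - (-81 + 8)/8 = 3 - (-73)/8 = 3 - 1*(-73/8) = 3 + 73/8 = 97/8 ≈ 12.125)
√(22051 + X) = √(22051 + 97/8) = √(176505/8) = 41*√210/4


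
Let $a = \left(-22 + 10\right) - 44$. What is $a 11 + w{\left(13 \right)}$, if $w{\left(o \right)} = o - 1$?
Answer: $-604$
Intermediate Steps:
$w{\left(o \right)} = -1 + o$
$a = -56$ ($a = -12 - 44 = -56$)
$a 11 + w{\left(13 \right)} = \left(-56\right) 11 + \left(-1 + 13\right) = -616 + 12 = -604$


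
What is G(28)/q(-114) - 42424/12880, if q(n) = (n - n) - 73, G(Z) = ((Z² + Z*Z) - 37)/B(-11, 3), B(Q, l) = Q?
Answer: -1793399/1292830 ≈ -1.3872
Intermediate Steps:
G(Z) = 37/11 - 2*Z²/11 (G(Z) = ((Z² + Z*Z) - 37)/(-11) = ((Z² + Z²) - 37)*(-1/11) = (2*Z² - 37)*(-1/11) = (-37 + 2*Z²)*(-1/11) = 37/11 - 2*Z²/11)
q(n) = -73 (q(n) = 0 - 73 = -73)
G(28)/q(-114) - 42424/12880 = (37/11 - 2/11*28²)/(-73) - 42424/12880 = (37/11 - 2/11*784)*(-1/73) - 42424*1/12880 = (37/11 - 1568/11)*(-1/73) - 5303/1610 = -1531/11*(-1/73) - 5303/1610 = 1531/803 - 5303/1610 = -1793399/1292830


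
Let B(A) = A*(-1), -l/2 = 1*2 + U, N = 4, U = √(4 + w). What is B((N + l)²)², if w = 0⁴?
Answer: 256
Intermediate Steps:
w = 0
U = 2 (U = √(4 + 0) = √4 = 2)
l = -8 (l = -2*(1*2 + 2) = -2*(2 + 2) = -2*4 = -8)
B(A) = -A
B((N + l)²)² = (-(4 - 8)²)² = (-1*(-4)²)² = (-1*16)² = (-16)² = 256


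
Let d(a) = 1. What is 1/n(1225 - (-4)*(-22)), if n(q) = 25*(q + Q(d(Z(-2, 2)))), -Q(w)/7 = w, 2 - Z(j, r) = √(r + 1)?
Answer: 1/28250 ≈ 3.5398e-5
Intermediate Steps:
Z(j, r) = 2 - √(1 + r) (Z(j, r) = 2 - √(r + 1) = 2 - √(1 + r))
Q(w) = -7*w
n(q) = -175 + 25*q (n(q) = 25*(q - 7*1) = 25*(q - 7) = 25*(-7 + q) = -175 + 25*q)
1/n(1225 - (-4)*(-22)) = 1/(-175 + 25*(1225 - (-4)*(-22))) = 1/(-175 + 25*(1225 - 1*88)) = 1/(-175 + 25*(1225 - 88)) = 1/(-175 + 25*1137) = 1/(-175 + 28425) = 1/28250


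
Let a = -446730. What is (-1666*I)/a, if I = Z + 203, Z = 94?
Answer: 82467/74455 ≈ 1.1076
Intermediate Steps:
I = 297 (I = 94 + 203 = 297)
(-1666*I)/a = -1666*297/(-446730) = -494802*(-1/446730) = 82467/74455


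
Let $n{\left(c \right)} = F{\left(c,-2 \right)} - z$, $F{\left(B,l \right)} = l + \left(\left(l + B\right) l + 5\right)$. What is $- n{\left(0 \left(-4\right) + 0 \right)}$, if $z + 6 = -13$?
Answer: $-26$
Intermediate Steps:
$z = -19$ ($z = -6 - 13 = -19$)
$F{\left(B,l \right)} = 5 + l + l \left(B + l\right)$ ($F{\left(B,l \right)} = l + \left(\left(B + l\right) l + 5\right) = l + \left(l \left(B + l\right) + 5\right) = l + \left(5 + l \left(B + l\right)\right) = 5 + l + l \left(B + l\right)$)
$n{\left(c \right)} = 26 - 2 c$ ($n{\left(c \right)} = \left(5 - 2 + \left(-2\right)^{2} + c \left(-2\right)\right) - -19 = \left(5 - 2 + 4 - 2 c\right) + 19 = \left(7 - 2 c\right) + 19 = 26 - 2 c$)
$- n{\left(0 \left(-4\right) + 0 \right)} = - (26 - 2 \left(0 \left(-4\right) + 0\right)) = - (26 - 2 \left(0 + 0\right)) = - (26 - 0) = - (26 + 0) = \left(-1\right) 26 = -26$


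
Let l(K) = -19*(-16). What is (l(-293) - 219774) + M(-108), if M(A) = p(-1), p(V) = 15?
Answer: -219455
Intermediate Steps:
l(K) = 304
M(A) = 15
(l(-293) - 219774) + M(-108) = (304 - 219774) + 15 = -219470 + 15 = -219455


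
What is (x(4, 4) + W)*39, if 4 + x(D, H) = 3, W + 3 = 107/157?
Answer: -20319/157 ≈ -129.42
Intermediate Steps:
W = -364/157 (W = -3 + 107/157 = -364/157 ≈ -2.3185)
x(D, H) = -1 (x(D, H) = -4 + 3 = -1)
(x(4, 4) + W)*39 = (-1 - 364/157)*39 = -521/157*39 = -20319/157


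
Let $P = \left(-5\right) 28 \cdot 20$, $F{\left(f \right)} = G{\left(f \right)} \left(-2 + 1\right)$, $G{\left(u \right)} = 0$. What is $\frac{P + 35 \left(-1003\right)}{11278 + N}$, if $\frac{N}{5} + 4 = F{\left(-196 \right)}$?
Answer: $- \frac{37905}{11258} \approx -3.3669$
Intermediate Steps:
$F{\left(f \right)} = 0$ ($F{\left(f \right)} = 0 \left(-2 + 1\right) = 0 \left(-1\right) = 0$)
$P = -2800$ ($P = \left(-140\right) 20 = -2800$)
$N = -20$ ($N = -20 + 5 \cdot 0 = -20 + 0 = -20$)
$\frac{P + 35 \left(-1003\right)}{11278 + N} = \frac{-2800 + 35 \left(-1003\right)}{11278 - 20} = \frac{-2800 - 35105}{11258} = \left(-37905\right) \frac{1}{11258} = - \frac{37905}{11258}$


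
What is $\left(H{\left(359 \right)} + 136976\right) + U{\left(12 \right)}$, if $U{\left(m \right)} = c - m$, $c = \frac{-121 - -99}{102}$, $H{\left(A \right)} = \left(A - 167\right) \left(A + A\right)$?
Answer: $\frac{14015809}{51} \approx 2.7482 \cdot 10^{5}$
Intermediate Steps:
$H{\left(A \right)} = 2 A \left(-167 + A\right)$ ($H{\left(A \right)} = \left(-167 + A\right) 2 A = 2 A \left(-167 + A\right)$)
$c = - \frac{11}{51}$ ($c = \left(-121 + 99\right) \frac{1}{102} = \left(-22\right) \frac{1}{102} = - \frac{11}{51} \approx -0.21569$)
$U{\left(m \right)} = - \frac{11}{51} - m$
$\left(H{\left(359 \right)} + 136976\right) + U{\left(12 \right)} = \left(2 \cdot 359 \left(-167 + 359\right) + 136976\right) - \frac{623}{51} = \left(2 \cdot 359 \cdot 192 + 136976\right) - \frac{623}{51} = \left(137856 + 136976\right) - \frac{623}{51} = 274832 - \frac{623}{51} = \frac{14015809}{51}$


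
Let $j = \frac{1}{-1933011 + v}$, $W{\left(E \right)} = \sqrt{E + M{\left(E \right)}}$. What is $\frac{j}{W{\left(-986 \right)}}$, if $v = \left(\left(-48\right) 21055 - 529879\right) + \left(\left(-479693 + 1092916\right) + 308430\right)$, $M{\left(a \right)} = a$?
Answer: $\frac{i \sqrt{493}}{2516150722} \approx 8.8244 \cdot 10^{-9} i$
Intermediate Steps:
$W{\left(E \right)} = \sqrt{2} \sqrt{E}$ ($W{\left(E \right)} = \sqrt{E + E} = \sqrt{2 E} = \sqrt{2} \sqrt{E}$)
$v = -618866$ ($v = \left(-1010640 - 529879\right) + \left(613223 + 308430\right) = -1540519 + 921653 = -618866$)
$j = - \frac{1}{2551877}$ ($j = \frac{1}{-1933011 - 618866} = \frac{1}{-2551877} = - \frac{1}{2551877} \approx -3.9187 \cdot 10^{-7}$)
$\frac{j}{W{\left(-986 \right)}} = - \frac{1}{2551877 \sqrt{2} \sqrt{-986}} = - \frac{1}{2551877 \sqrt{2} i \sqrt{986}} = - \frac{1}{2551877 \cdot 2 i \sqrt{493}} = - \frac{\left(- \frac{1}{986}\right) i \sqrt{493}}{2551877} = \frac{i \sqrt{493}}{2516150722}$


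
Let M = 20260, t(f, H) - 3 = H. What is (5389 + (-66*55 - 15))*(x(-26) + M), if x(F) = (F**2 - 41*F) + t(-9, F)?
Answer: 38331376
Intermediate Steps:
t(f, H) = 3 + H
x(F) = 3 + F**2 - 40*F (x(F) = (F**2 - 41*F) + (3 + F) = 3 + F**2 - 40*F)
(5389 + (-66*55 - 15))*(x(-26) + M) = (5389 + (-66*55 - 15))*((3 + (-26)**2 - 40*(-26)) + 20260) = (5389 + (-3630 - 15))*((3 + 676 + 1040) + 20260) = (5389 - 3645)*(1719 + 20260) = 1744*21979 = 38331376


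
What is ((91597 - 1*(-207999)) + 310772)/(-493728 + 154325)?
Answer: -610368/339403 ≈ -1.7984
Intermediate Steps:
((91597 - 1*(-207999)) + 310772)/(-493728 + 154325) = ((91597 + 207999) + 310772)/(-339403) = (299596 + 310772)*(-1/339403) = 610368*(-1/339403) = -610368/339403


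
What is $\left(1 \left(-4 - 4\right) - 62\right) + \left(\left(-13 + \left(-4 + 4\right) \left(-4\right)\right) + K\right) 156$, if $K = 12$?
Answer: $-226$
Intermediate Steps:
$\left(1 \left(-4 - 4\right) - 62\right) + \left(\left(-13 + \left(-4 + 4\right) \left(-4\right)\right) + K\right) 156 = \left(1 \left(-4 - 4\right) - 62\right) + \left(\left(-13 + \left(-4 + 4\right) \left(-4\right)\right) + 12\right) 156 = \left(1 \left(-8\right) - 62\right) + \left(\left(-13 + 0 \left(-4\right)\right) + 12\right) 156 = \left(-8 - 62\right) + \left(\left(-13 + 0\right) + 12\right) 156 = -70 + \left(-13 + 12\right) 156 = -70 - 156 = -226$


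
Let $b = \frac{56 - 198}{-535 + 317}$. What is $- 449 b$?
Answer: $- \frac{31879}{109} \approx -292.47$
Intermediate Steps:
$b = \frac{71}{109}$ ($b = - \frac{142}{-218} = \left(-142\right) \left(- \frac{1}{218}\right) = \frac{71}{109} \approx 0.65138$)
$- 449 b = \left(-449\right) \frac{71}{109} = - \frac{31879}{109}$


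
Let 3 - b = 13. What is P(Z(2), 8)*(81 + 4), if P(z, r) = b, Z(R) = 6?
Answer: -850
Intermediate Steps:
b = -10 (b = 3 - 1*13 = 3 - 13 = -10)
P(z, r) = -10
P(Z(2), 8)*(81 + 4) = -10*(81 + 4) = -10*85 = -850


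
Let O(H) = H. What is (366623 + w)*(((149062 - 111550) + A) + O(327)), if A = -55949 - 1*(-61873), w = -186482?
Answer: 7883510583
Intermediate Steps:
A = 5924 (A = -55949 + 61873 = 5924)
(366623 + w)*(((149062 - 111550) + A) + O(327)) = (366623 - 186482)*(((149062 - 111550) + 5924) + 327) = 180141*((37512 + 5924) + 327) = 180141*(43436 + 327) = 180141*43763 = 7883510583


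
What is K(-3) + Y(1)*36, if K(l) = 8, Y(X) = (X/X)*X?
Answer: 44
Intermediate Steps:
Y(X) = X (Y(X) = 1*X = X)
K(-3) + Y(1)*36 = 8 + 1*36 = 8 + 36 = 44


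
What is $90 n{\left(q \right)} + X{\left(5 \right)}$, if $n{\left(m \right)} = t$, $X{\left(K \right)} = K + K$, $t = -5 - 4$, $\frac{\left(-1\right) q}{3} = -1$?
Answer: $-800$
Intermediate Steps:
$q = 3$ ($q = \left(-3\right) \left(-1\right) = 3$)
$t = -9$
$X{\left(K \right)} = 2 K$
$n{\left(m \right)} = -9$
$90 n{\left(q \right)} + X{\left(5 \right)} = 90 \left(-9\right) + 2 \cdot 5 = -810 + 10 = -800$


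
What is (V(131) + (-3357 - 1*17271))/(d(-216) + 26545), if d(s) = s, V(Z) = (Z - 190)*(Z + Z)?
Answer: -36086/26329 ≈ -1.3706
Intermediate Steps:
V(Z) = 2*Z*(-190 + Z) (V(Z) = (-190 + Z)*(2*Z) = 2*Z*(-190 + Z))
(V(131) + (-3357 - 1*17271))/(d(-216) + 26545) = (2*131*(-190 + 131) + (-3357 - 1*17271))/(-216 + 26545) = (2*131*(-59) + (-3357 - 17271))/26329 = (-15458 - 20628)*(1/26329) = -36086*1/26329 = -36086/26329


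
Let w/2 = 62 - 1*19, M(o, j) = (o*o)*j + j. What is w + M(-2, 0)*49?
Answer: 86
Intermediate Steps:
M(o, j) = j + j*o² (M(o, j) = o²*j + j = j*o² + j = j + j*o²)
w = 86 (w = 2*(62 - 1*19) = 2*(62 - 19) = 2*43 = 86)
w + M(-2, 0)*49 = 86 + (0*(1 + (-2)²))*49 = 86 + (0*(1 + 4))*49 = 86 + (0*5)*49 = 86 + 0*49 = 86 + 0 = 86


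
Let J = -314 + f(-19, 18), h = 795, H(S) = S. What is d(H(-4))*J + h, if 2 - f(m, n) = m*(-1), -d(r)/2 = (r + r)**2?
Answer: 43163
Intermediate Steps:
d(r) = -8*r**2 (d(r) = -2*(r + r)**2 = -2*4*r**2 = -8*r**2)
f(m, n) = 2 + m (f(m, n) = 2 - m*(-1) = 2 - (-1)*m = 2 + m)
J = -331 (J = -314 + (2 - 19) = -314 - 17 = -331)
d(H(-4))*J + h = -8*(-4)**2*(-331) + 795 = -8*16*(-331) + 795 = -128*(-331) + 795 = 42368 + 795 = 43163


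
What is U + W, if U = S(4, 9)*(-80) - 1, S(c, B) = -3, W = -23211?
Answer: -22972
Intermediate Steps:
U = 239 (U = -3*(-80) - 1 = 240 - 1 = 239)
U + W = 239 - 23211 = -22972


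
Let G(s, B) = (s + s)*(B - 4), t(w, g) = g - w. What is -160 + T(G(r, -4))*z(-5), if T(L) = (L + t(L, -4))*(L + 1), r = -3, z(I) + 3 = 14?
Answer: -2316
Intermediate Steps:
z(I) = 11 (z(I) = -3 + 14 = 11)
G(s, B) = 2*s*(-4 + B) (G(s, B) = (2*s)*(-4 + B) = 2*s*(-4 + B))
T(L) = -4 - 4*L (T(L) = (L + (-4 - L))*(L + 1) = -4*(1 + L) = -4 - 4*L)
-160 + T(G(r, -4))*z(-5) = -160 + (-4 - 8*(-3)*(-4 - 4))*11 = -160 + (-4 - 8*(-3)*(-8))*11 = -160 + (-4 - 4*48)*11 = -160 + (-4 - 192)*11 = -160 - 196*11 = -160 - 2156 = -2316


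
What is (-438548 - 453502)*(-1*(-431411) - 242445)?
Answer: -168567120300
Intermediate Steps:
(-438548 - 453502)*(-1*(-431411) - 242445) = -892050*(431411 - 242445) = -892050*188966 = -168567120300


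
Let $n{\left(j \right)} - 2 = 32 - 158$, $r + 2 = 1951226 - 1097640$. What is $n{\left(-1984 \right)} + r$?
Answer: $853460$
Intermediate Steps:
$r = 853584$ ($r = -2 + \left(1951226 - 1097640\right) = -2 + 853586 = 853584$)
$n{\left(j \right)} = -124$ ($n{\left(j \right)} = 2 + \left(32 - 158\right) = 2 - 126 = -124$)
$n{\left(-1984 \right)} + r = -124 + 853584 = 853460$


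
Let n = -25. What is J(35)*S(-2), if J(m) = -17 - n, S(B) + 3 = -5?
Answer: -64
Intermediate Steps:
S(B) = -8 (S(B) = -3 - 5 = -8)
J(m) = 8 (J(m) = -17 - 1*(-25) = -17 + 25 = 8)
J(35)*S(-2) = 8*(-8) = -64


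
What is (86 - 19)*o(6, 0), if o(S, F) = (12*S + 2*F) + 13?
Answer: 5695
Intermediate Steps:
o(S, F) = 13 + 2*F + 12*S (o(S, F) = (2*F + 12*S) + 13 = 13 + 2*F + 12*S)
(86 - 19)*o(6, 0) = (86 - 19)*(13 + 2*0 + 12*6) = 67*(13 + 0 + 72) = 67*85 = 5695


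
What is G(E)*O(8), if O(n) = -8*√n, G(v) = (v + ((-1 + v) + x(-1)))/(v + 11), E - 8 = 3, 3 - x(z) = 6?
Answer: -144*√2/11 ≈ -18.513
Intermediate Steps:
x(z) = -3 (x(z) = 3 - 1*6 = 3 - 6 = -3)
E = 11 (E = 8 + 3 = 11)
G(v) = (-4 + 2*v)/(11 + v) (G(v) = (v + ((-1 + v) - 3))/(v + 11) = (v + (-4 + v))/(11 + v) = (-4 + 2*v)/(11 + v))
G(E)*O(8) = (2*(-2 + 11)/(11 + 11))*(-16*√2) = (2*9/22)*(-16*√2) = (2*(1/22)*9)*(-16*√2) = 9*(-16*√2)/11 = -144*√2/11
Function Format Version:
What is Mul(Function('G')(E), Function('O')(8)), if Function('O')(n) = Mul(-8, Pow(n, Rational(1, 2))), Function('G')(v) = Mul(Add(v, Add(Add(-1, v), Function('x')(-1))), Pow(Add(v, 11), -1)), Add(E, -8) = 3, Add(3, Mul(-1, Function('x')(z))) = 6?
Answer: Mul(Rational(-144, 11), Pow(2, Rational(1, 2))) ≈ -18.513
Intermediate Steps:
Function('x')(z) = -3 (Function('x')(z) = Add(3, Mul(-1, 6)) = Add(3, -6) = -3)
E = 11 (E = Add(8, 3) = 11)
Function('G')(v) = Mul(Pow(Add(11, v), -1), Add(-4, Mul(2, v))) (Function('G')(v) = Mul(Add(v, Add(Add(-1, v), -3)), Pow(Add(v, 11), -1)) = Mul(Add(v, Add(-4, v)), Pow(Add(11, v), -1)) = Mul(Add(-4, Mul(2, v)), Pow(Add(11, v), -1)) = Mul(Pow(Add(11, v), -1), Add(-4, Mul(2, v))))
Mul(Function('G')(E), Function('O')(8)) = Mul(Mul(2, Pow(Add(11, 11), -1), Add(-2, 11)), Mul(-8, Pow(8, Rational(1, 2)))) = Mul(Mul(2, Pow(22, -1), 9), Mul(-8, Mul(2, Pow(2, Rational(1, 2))))) = Mul(Mul(2, Rational(1, 22), 9), Mul(-16, Pow(2, Rational(1, 2)))) = Mul(Rational(9, 11), Mul(-16, Pow(2, Rational(1, 2)))) = Mul(Rational(-144, 11), Pow(2, Rational(1, 2)))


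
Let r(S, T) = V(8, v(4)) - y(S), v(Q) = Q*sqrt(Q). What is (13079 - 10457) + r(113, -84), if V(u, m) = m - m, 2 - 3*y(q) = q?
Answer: 2659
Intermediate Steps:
y(q) = 2/3 - q/3
v(Q) = Q**(3/2)
V(u, m) = 0
r(S, T) = -2/3 + S/3 (r(S, T) = 0 - (2/3 - S/3) = 0 + (-2/3 + S/3) = -2/3 + S/3)
(13079 - 10457) + r(113, -84) = (13079 - 10457) + (-2/3 + (1/3)*113) = 2622 + (-2/3 + 113/3) = 2622 + 37 = 2659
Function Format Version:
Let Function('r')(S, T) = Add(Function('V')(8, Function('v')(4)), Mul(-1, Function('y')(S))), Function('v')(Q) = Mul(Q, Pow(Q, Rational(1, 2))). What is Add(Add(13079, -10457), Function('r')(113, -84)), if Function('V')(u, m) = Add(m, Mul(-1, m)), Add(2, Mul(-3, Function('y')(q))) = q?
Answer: 2659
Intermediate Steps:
Function('y')(q) = Add(Rational(2, 3), Mul(Rational(-1, 3), q))
Function('v')(Q) = Pow(Q, Rational(3, 2))
Function('V')(u, m) = 0
Function('r')(S, T) = Add(Rational(-2, 3), Mul(Rational(1, 3), S)) (Function('r')(S, T) = Add(0, Mul(-1, Add(Rational(2, 3), Mul(Rational(-1, 3), S)))) = Add(0, Add(Rational(-2, 3), Mul(Rational(1, 3), S))) = Add(Rational(-2, 3), Mul(Rational(1, 3), S)))
Add(Add(13079, -10457), Function('r')(113, -84)) = Add(Add(13079, -10457), Add(Rational(-2, 3), Mul(Rational(1, 3), 113))) = Add(2622, Add(Rational(-2, 3), Rational(113, 3))) = Add(2622, 37) = 2659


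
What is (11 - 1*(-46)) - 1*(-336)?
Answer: 393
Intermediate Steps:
(11 - 1*(-46)) - 1*(-336) = (11 + 46) + 336 = 57 + 336 = 393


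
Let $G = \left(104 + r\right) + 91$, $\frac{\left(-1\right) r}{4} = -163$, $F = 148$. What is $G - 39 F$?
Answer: $-4925$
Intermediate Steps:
$r = 652$ ($r = \left(-4\right) \left(-163\right) = 652$)
$G = 847$ ($G = \left(104 + 652\right) + 91 = 756 + 91 = 847$)
$G - 39 F = 847 - 5772 = -4925$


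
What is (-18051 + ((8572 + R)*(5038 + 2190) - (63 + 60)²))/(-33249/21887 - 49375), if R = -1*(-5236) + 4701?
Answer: -1463691724232/540351937 ≈ -2708.8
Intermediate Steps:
R = 9937 (R = 5236 + 4701 = 9937)
(-18051 + ((8572 + R)*(5038 + 2190) - (63 + 60)²))/(-33249/21887 - 49375) = (-18051 + ((8572 + 9937)*(5038 + 2190) - (63 + 60)²))/(-33249/21887 - 49375) = (-18051 + (18509*7228 - 1*123²))/(-33249*1/21887 - 49375) = (-18051 + (133783052 - 1*15129))/(-33249/21887 - 49375) = (-18051 + (133783052 - 15129))/(-1080703874/21887) = (-18051 + 133767923)*(-21887/1080703874) = 133749872*(-21887/1080703874) = -1463691724232/540351937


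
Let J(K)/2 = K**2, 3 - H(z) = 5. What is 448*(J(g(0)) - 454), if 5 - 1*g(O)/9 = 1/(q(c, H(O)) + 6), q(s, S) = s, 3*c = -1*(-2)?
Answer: 37594424/25 ≈ 1.5038e+6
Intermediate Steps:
H(z) = -2 (H(z) = 3 - 1*5 = 3 - 5 = -2)
c = 2/3 (c = (-1*(-2))/3 = (1/3)*2 = 2/3 ≈ 0.66667)
g(O) = 873/20 (g(O) = 45 - 9/(2/3 + 6) = 45 - 9/20/3 = 45 - 9*3/20 = 45 - 27/20 = 873/20)
J(K) = 2*K**2
448*(J(g(0)) - 454) = 448*(2*(873/20)**2 - 454) = 448*(2*(762129/400) - 454) = 448*(762129/200 - 454) = 448*(671329/200) = 37594424/25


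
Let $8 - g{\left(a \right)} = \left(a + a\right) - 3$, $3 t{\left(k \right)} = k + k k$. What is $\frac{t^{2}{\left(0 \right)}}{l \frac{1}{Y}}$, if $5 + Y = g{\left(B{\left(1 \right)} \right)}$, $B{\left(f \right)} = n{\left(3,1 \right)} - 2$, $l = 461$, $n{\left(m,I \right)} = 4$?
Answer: $0$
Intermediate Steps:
$t{\left(k \right)} = \frac{k}{3} + \frac{k^{2}}{3}$ ($t{\left(k \right)} = \frac{k + k k}{3} = \frac{k + k^{2}}{3} = \frac{k}{3} + \frac{k^{2}}{3}$)
$B{\left(f \right)} = 2$ ($B{\left(f \right)} = 4 - 2 = 2$)
$g{\left(a \right)} = 11 - 2 a$ ($g{\left(a \right)} = 8 - \left(\left(a + a\right) - 3\right) = 8 - \left(2 a - 3\right) = 8 - \left(-3 + 2 a\right) = 11 - 2 a$)
$Y = 2$ ($Y = -5 + \left(11 - 4\right) = -5 + 7 = 2$)
$\frac{t^{2}{\left(0 \right)}}{l \frac{1}{Y}} = \frac{\left(\frac{1}{3} \cdot 0 \left(1 + 0\right)\right)^{2}}{461 \cdot \frac{1}{2}} = \frac{\left(\frac{1}{3} \cdot 0 \cdot 1\right)^{2}}{461 \cdot \frac{1}{2}} = \frac{0^{2}}{\frac{461}{2}} = 0 \cdot \frac{2}{461} = 0$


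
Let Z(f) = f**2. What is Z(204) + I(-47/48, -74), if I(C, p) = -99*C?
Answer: 667407/16 ≈ 41713.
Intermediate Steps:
Z(204) + I(-47/48, -74) = 204**2 - (-4653)/48 = 41616 - (-4653)/48 = 41616 - 99*(-47/48) = 41616 + 1551/16 = 667407/16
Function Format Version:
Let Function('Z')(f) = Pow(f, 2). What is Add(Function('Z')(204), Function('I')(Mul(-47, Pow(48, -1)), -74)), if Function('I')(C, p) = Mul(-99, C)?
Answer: Rational(667407, 16) ≈ 41713.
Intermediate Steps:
Add(Function('Z')(204), Function('I')(Mul(-47, Pow(48, -1)), -74)) = Add(Pow(204, 2), Mul(-99, Mul(-47, Pow(48, -1)))) = Add(41616, Mul(-99, Mul(-47, Rational(1, 48)))) = Add(41616, Mul(-99, Rational(-47, 48))) = Add(41616, Rational(1551, 16)) = Rational(667407, 16)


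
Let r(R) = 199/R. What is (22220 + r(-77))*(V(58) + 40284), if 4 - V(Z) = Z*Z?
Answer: 63167400684/77 ≈ 8.2036e+8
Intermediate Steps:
V(Z) = 4 - Z² (V(Z) = 4 - Z*Z = 4 - Z²)
(22220 + r(-77))*(V(58) + 40284) = (22220 + 199/(-77))*((4 - 1*58²) + 40284) = (22220 + 199*(-1/77))*((4 - 1*3364) + 40284) = (22220 - 199/77)*((4 - 3364) + 40284) = 1710741*(-3360 + 40284)/77 = (1710741/77)*36924 = 63167400684/77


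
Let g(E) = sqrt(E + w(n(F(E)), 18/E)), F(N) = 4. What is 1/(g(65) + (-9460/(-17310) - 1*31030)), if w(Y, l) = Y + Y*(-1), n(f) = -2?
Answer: -92975444304/2884977030452791 - 2996361*sqrt(65)/2884977030452791 ≈ -3.2236e-5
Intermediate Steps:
w(Y, l) = 0 (w(Y, l) = Y - Y = 0)
g(E) = sqrt(E) (g(E) = sqrt(E + 0) = sqrt(E))
1/(g(65) + (-9460/(-17310) - 1*31030)) = 1/(sqrt(65) + (-9460/(-17310) - 1*31030)) = 1/(sqrt(65) + (-9460*(-1/17310) - 31030)) = 1/(sqrt(65) + (946/1731 - 31030)) = 1/(sqrt(65) - 53711984/1731) = 1/(-53711984/1731 + sqrt(65))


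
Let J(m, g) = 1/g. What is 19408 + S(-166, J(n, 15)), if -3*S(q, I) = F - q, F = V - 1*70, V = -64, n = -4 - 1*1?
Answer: 58192/3 ≈ 19397.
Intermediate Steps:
n = -5 (n = -4 - 1 = -5)
F = -134 (F = -64 - 1*70 = -64 - 70 = -134)
S(q, I) = 134/3 + q/3 (S(q, I) = -(-134 - q)/3 = 134/3 + q/3)
19408 + S(-166, J(n, 15)) = 19408 + (134/3 + (1/3)*(-166)) = 19408 + (134/3 - 166/3) = 19408 - 32/3 = 58192/3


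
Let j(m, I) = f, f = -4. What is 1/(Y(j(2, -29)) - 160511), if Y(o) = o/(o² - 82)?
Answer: -33/5296861 ≈ -6.2301e-6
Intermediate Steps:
j(m, I) = -4
Y(o) = o/(-82 + o²)
1/(Y(j(2, -29)) - 160511) = 1/(-4/(-82 + (-4)²) - 160511) = 1/(-4/(-82 + 16) - 160511) = 1/(-4/(-66) - 160511) = 1/(-4*(-1/66) - 160511) = 1/(2/33 - 160511) = 1/(-5296861/33) = -33/5296861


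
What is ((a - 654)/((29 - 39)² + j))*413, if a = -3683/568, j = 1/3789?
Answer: -587063927835/215215768 ≈ -2727.8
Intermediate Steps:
j = 1/3789 ≈ 0.00026392
a = -3683/568 (a = -3683*1/568 = -3683/568 ≈ -6.4842)
((a - 654)/((29 - 39)² + j))*413 = ((-3683/568 - 654)/((29 - 39)² + 1/3789))*413 = -375155/(568*((-10)² + 1/3789))*413 = -375155/(568*(100 + 1/3789))*413 = -375155/(568*378901/3789)*413 = -375155/568*3789/378901*413 = -1421462295/215215768*413 = -587063927835/215215768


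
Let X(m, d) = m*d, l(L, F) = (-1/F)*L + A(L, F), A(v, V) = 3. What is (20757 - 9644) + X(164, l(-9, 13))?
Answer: 152341/13 ≈ 11719.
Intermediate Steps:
l(L, F) = 3 - L/F (l(L, F) = (-1/F)*L + 3 = -L/F + 3 = 3 - L/F)
X(m, d) = d*m
(20757 - 9644) + X(164, l(-9, 13)) = (20757 - 9644) + (3 - 1*(-9)/13)*164 = 11113 + (3 - 1*(-9)*1/13)*164 = 11113 + (3 + 9/13)*164 = 11113 + (48/13)*164 = 11113 + 7872/13 = 152341/13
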